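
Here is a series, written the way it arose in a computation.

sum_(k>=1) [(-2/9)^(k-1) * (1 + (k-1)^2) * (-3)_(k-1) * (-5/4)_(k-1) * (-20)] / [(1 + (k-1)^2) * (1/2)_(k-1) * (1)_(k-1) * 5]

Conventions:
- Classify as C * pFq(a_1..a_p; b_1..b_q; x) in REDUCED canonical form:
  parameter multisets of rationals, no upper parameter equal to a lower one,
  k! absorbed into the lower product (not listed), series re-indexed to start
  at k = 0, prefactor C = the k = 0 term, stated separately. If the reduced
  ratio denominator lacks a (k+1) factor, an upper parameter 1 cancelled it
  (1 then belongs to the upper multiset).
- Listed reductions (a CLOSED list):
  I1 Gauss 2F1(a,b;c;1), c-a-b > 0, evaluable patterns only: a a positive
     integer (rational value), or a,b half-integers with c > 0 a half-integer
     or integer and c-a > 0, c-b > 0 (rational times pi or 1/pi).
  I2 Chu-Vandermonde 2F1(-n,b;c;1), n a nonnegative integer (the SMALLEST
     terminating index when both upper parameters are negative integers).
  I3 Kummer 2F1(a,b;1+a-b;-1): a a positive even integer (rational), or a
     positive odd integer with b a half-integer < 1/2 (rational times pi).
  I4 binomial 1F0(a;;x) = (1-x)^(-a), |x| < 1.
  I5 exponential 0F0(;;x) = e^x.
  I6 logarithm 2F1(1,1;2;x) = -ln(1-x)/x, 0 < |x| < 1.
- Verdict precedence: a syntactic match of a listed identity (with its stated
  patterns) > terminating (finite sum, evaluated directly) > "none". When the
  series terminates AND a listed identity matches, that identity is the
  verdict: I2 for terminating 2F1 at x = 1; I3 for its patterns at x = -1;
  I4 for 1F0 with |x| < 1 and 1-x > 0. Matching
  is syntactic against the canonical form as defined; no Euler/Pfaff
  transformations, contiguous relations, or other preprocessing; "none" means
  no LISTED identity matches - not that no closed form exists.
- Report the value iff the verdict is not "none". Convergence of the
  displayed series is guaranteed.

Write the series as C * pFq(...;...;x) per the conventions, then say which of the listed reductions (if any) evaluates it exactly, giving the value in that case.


The series (x = -2/9) is 2F1: upper {-3, -5/4}, lower {1/2}, prefactor -4. Verdict: terminating. With -3 upstairs the series is a 4-term polynomial sum; evaluated term by term. Value: 1760/729.

Key step: t_0 being -4, the constant factors (prefactor -4) combine into one prefactor.
Step ratio: r(k) = (-2/9) * (k-3) (k-5/4) / [(k+1/2) (k+1)] - rational in k, leading ratio (-2/9); with t_0 = -4, classification follows.


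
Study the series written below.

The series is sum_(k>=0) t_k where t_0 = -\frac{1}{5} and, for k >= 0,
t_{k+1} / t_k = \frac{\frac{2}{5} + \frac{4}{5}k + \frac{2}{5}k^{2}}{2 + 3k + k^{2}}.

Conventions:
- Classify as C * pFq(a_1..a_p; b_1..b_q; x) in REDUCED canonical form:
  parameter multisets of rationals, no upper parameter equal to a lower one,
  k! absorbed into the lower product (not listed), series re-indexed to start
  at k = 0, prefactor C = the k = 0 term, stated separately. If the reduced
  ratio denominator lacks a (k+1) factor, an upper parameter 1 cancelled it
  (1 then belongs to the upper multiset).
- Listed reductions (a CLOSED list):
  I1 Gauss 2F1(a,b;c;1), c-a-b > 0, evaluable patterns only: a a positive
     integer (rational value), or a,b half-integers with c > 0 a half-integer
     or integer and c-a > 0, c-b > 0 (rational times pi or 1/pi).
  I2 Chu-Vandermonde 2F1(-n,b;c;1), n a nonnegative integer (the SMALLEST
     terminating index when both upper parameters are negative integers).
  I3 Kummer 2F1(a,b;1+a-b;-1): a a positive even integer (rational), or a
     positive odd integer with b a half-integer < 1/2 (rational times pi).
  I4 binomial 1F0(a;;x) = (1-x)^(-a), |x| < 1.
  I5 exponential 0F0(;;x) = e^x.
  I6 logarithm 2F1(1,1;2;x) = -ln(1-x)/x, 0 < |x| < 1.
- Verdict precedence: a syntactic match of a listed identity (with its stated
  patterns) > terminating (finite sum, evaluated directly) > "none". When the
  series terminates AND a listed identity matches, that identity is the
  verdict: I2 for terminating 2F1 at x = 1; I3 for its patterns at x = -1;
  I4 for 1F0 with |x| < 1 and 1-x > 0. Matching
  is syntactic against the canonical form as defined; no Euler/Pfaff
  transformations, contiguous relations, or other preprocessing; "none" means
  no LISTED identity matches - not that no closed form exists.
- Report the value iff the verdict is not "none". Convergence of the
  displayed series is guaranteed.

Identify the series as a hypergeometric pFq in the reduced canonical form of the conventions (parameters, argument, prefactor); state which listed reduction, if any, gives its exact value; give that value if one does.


x = \frac{2}{5} here; the reduced form reads 2F1, upper {1, 1}, lower {2}, C = -\frac{1}{5}. Verdict: this is the logarithmic series (I6) (the logarithm: parameters (1,1;2), x = \frac{2}{5}). Value: \frac{1}{2} \cdot \ln\left(\frac{3}{5}\right).

Structural cue: t_0 = -\frac{1}{5} here, and the expanded ratio factors over Q; C = -1/5, roots give parameters.
Term ratio: r(k) = \frac{2}{5} * (k+1) (k+1) / [(k+2) (k+1)] - rational in k, leading ratio \frac{2}{5}; with t_0 = -\frac{1}{5}, classification follows.


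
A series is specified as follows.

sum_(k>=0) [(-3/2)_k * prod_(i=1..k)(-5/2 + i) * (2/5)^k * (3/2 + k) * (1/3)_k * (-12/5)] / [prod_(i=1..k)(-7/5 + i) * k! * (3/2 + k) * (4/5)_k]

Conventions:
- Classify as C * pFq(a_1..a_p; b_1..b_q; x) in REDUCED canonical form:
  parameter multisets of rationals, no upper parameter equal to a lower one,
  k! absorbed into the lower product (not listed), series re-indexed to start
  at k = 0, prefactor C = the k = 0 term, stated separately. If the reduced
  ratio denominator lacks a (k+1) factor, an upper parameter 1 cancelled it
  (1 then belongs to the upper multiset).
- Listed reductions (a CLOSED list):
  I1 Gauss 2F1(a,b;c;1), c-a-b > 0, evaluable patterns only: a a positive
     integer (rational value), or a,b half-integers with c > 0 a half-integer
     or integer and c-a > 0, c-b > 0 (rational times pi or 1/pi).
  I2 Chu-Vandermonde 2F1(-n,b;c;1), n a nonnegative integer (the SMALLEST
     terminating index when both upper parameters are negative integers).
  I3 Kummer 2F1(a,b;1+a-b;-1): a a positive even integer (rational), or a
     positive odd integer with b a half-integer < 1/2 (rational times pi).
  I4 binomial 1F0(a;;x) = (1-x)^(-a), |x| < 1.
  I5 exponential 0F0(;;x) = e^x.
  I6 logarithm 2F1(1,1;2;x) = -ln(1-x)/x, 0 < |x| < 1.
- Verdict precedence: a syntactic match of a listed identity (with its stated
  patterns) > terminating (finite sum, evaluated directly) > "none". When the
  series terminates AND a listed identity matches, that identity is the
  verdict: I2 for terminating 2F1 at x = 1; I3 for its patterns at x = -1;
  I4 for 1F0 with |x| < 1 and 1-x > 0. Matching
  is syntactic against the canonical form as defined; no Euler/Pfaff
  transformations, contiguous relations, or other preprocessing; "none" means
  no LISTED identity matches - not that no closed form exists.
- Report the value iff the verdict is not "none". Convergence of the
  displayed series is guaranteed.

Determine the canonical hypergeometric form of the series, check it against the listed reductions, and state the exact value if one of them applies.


Prefactor -12/5, argument 2/5: 3F2 with upper {-3/2, -3/2, 1/3} over lower {-2/5, 4/5}. Verdict: none here - no I1-I6 shape fits x = 2/5 with lower {-2/5, 4/5}.

Key step: t_0 = -12/5 here, and k + 3/2 divides numerator and denominator alike; prefactor -12/5 after cancelling.
Adjacent-term ratio: r(k) = (2/5) * (k-3/2) (k-3/2) (k+1/3) / [(k-2/5) (k+4/5) (k+1)] ; factor over Q: parameters, x = (2/5), and C = -12/5.


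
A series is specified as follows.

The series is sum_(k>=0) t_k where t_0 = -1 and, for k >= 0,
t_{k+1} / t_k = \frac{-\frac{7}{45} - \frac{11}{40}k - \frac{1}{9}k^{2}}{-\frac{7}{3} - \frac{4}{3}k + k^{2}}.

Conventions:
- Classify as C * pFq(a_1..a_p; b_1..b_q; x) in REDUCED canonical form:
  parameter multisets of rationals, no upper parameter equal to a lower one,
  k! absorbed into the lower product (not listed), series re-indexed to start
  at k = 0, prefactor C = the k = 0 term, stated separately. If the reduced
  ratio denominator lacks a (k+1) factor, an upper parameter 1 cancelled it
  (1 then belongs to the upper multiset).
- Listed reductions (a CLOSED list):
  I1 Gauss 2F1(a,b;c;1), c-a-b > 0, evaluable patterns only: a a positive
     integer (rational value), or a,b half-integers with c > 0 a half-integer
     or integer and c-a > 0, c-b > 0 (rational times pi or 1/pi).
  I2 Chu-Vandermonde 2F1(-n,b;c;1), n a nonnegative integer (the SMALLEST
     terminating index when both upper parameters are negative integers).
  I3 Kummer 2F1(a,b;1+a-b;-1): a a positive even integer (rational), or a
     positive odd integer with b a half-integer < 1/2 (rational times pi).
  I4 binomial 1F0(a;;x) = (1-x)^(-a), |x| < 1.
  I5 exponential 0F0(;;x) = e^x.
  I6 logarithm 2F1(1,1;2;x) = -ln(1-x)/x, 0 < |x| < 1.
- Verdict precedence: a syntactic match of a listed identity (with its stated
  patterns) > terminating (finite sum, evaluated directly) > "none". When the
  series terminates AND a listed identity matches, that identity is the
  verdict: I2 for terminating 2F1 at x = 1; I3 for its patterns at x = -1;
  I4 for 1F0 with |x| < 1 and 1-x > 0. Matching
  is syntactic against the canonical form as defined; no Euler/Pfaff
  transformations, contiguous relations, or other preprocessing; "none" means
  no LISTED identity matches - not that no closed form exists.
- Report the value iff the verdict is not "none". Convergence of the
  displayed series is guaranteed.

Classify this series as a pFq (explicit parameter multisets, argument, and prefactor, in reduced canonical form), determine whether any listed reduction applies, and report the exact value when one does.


x = -\frac{1}{9} here; the reduced form reads 2F1, upper {\frac{7}{8}, \frac{8}{5}}, lower {-\frac{7}{3}}, C = -1. Verdict: none here - no I1-I6 shape fits x = -\frac{1}{9} with lower {-\frac{7}{3}}.

Key observation: with t_0 = -1, roots of the ratio polynomials (C = -1) are the negated parameters.
Consecutive-term ratio: r(k) = -\frac{1}{9} * (k+\frac{7}{8}) (k+\frac{8}{5}) / [(k-\frac{7}{3}) (k+1)] - rational in k. x = -\frac{1}{9}; t_0 = -1; negate the roots.


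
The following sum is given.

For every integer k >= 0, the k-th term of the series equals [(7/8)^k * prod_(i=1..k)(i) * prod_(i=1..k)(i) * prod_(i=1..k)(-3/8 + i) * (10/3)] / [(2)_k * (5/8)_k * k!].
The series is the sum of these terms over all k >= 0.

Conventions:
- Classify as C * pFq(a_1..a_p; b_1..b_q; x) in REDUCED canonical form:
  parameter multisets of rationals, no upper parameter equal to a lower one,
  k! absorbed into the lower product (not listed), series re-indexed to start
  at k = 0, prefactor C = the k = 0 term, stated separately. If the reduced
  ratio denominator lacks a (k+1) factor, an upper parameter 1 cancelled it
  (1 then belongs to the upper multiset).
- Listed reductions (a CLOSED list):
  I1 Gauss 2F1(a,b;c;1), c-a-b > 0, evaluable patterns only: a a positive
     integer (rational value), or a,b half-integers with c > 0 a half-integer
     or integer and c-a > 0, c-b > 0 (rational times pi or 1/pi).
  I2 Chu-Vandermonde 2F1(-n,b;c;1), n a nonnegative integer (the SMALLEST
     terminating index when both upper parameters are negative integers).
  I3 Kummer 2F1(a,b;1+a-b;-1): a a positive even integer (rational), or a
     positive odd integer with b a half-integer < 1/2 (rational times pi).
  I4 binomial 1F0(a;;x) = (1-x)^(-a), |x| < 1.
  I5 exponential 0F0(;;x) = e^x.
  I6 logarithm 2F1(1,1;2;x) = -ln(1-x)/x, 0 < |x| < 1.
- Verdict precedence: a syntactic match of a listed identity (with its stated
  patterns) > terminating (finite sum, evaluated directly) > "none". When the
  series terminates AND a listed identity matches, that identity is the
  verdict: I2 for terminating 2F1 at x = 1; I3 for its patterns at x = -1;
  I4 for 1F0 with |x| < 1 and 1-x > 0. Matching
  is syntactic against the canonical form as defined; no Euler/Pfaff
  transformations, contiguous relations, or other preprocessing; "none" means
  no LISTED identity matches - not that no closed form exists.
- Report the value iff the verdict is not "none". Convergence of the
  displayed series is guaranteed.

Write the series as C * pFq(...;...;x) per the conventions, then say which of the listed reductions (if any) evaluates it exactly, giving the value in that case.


Reduced: x = 7/8, 2F1, upper = {1, 1}, lower = {2}, C = 10/3. Verdict: the logarithmic series (I6) fires (the logarithm: parameters (1,1;2), x = 7/8). Sum: (-80/21) * ln(1/8).

First insight: t_0 being 10/3, the running product (C = 10/3) telescopes to a rising factorial.
Term ratio: r(k) = (7/8) * (k+1) (k+1) / [(k+2) (k+1)] - rational; roots negated = parameters, x = (7/8), C = 10/3.


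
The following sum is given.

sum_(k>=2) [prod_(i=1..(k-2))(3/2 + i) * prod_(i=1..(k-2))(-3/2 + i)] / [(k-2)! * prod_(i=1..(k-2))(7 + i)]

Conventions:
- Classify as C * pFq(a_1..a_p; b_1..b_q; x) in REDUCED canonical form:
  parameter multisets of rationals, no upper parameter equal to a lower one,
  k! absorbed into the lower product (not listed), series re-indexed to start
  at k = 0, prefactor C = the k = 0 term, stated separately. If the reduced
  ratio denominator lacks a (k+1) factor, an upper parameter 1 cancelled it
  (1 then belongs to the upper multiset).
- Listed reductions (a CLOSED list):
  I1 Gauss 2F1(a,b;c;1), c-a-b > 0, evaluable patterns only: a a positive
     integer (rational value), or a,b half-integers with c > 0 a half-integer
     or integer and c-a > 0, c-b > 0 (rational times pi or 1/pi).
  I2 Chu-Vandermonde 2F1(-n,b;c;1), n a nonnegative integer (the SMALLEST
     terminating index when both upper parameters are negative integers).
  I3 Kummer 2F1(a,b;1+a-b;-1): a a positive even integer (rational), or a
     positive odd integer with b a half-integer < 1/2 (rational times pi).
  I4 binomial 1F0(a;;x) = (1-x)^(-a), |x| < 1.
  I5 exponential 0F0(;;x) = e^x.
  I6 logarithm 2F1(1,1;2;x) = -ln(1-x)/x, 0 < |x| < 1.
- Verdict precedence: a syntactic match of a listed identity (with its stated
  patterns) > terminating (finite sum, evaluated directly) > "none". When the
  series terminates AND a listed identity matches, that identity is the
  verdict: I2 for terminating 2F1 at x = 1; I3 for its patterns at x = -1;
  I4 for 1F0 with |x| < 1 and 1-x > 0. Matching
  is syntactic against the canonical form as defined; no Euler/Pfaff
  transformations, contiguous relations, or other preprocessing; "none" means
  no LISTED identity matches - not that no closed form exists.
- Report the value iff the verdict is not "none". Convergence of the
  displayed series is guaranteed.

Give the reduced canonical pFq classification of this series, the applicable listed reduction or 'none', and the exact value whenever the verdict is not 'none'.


At argument 1: a 2F1 with upper {-1/2, 5/2}, lower {8}, scaled by C = 1. Verdict: Gauss (I1, half-integer pattern) fires (x = 1; upper {-1/2, 5/2} half-integers, c = 8 in the evaluable pattern). Value: (1048576/405405) / pi.

The tell: t_0 being 1, the running product (prefactor 1) telescopes to a rising factorial.
Ratio: r(k) = 1 * (k-1/2) (k+5/2) / [(k+8) (k+1)] - rational; roots negated = parameters, x = 1, C = 1.


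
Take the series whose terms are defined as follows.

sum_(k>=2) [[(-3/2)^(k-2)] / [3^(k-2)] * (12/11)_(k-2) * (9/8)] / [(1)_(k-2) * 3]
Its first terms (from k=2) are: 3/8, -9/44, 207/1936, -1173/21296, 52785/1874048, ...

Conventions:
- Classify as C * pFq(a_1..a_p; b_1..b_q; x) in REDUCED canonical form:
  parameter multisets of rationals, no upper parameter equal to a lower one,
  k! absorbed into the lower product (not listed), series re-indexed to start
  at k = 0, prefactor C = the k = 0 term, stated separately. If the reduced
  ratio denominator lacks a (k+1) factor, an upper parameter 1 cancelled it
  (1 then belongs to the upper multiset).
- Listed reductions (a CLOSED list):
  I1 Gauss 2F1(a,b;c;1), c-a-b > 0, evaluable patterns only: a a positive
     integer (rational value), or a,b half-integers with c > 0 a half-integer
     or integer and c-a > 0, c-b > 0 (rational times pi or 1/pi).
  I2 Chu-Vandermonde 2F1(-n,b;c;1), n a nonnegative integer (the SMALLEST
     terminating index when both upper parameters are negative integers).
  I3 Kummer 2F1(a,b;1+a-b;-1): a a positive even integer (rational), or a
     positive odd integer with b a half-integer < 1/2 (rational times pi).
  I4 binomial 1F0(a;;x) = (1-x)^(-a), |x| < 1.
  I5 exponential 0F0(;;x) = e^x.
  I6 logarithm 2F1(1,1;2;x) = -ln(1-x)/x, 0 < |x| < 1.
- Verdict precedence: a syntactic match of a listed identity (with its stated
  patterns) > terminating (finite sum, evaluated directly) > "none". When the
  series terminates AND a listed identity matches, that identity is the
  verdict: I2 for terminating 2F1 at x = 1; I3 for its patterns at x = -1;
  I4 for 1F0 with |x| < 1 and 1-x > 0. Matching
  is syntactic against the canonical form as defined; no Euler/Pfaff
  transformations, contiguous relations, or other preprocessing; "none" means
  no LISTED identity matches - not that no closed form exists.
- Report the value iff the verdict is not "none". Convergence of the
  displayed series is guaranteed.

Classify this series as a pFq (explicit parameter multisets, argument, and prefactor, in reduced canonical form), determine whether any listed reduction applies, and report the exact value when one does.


Canonical form: C = 3/8 times 1F0 with upper {12/11}, lower {-}, x = -1/2. Verdict: this is the binomial series (I4) (the 1F0 binomial series: exponent -12/11, x = -1/2). Value: (3/8) * (3/2)^(-12/11).

Key observation: with t_0 = 3/8, the constant factors (prefactor 3/8) combine into one prefactor.
Adjacent-term ratio: r(k) = (-1/2) * (k+12/11) / [(k+1)] - rational; roots negated = parameters, x = (-1/2), C = 3/8.


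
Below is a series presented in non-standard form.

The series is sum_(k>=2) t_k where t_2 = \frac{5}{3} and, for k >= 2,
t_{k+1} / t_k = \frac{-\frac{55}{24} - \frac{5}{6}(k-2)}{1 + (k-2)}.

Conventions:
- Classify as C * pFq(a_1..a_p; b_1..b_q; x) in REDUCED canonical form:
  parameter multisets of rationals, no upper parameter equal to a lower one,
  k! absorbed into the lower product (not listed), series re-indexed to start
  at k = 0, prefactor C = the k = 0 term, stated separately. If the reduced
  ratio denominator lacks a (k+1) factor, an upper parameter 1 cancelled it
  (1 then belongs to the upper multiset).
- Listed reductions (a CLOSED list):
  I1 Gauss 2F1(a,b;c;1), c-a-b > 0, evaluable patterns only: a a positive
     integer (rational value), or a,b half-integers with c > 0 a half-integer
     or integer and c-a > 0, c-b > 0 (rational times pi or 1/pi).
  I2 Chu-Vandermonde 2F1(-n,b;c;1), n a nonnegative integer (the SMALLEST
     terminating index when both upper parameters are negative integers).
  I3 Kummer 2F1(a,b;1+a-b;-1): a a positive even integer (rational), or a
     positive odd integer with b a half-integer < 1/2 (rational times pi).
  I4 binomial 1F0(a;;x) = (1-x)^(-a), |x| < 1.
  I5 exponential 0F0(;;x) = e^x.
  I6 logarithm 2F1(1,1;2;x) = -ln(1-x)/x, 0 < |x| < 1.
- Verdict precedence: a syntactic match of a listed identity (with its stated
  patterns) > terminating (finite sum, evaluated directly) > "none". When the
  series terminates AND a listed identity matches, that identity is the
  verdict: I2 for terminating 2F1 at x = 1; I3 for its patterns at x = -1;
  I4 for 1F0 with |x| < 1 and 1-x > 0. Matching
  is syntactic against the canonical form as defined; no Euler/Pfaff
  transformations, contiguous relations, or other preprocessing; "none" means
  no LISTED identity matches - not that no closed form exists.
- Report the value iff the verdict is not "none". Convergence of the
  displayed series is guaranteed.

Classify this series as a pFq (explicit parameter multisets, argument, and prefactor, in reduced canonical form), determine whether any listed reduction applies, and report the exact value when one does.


Canonical form: C = \frac{5}{3} times 1F0 with upper {\frac{11}{4}}, lower {-}, x = -\frac{5}{6}. Verdict at x = -\frac{5}{6}: binomial (I4) matches (the 1F0 binomial series: exponent -11/4, x = -\frac{5}{6}). Exact value: \frac{5}{3} \cdot \left(\frac{11}{6}\right)^{-\frac{11}{4}}.

Key step: t_0 = \frac{5}{3} here, and factor the ratio over Q (C = 5/3): negated roots = parameters.
Adjacent-term ratio: r(k) = -\frac{5}{6} * (k+\frac{11}{4}) / [(k+1)] ; factor over Q: parameters, x = -\frac{5}{6}, and C = \frac{5}{3}.


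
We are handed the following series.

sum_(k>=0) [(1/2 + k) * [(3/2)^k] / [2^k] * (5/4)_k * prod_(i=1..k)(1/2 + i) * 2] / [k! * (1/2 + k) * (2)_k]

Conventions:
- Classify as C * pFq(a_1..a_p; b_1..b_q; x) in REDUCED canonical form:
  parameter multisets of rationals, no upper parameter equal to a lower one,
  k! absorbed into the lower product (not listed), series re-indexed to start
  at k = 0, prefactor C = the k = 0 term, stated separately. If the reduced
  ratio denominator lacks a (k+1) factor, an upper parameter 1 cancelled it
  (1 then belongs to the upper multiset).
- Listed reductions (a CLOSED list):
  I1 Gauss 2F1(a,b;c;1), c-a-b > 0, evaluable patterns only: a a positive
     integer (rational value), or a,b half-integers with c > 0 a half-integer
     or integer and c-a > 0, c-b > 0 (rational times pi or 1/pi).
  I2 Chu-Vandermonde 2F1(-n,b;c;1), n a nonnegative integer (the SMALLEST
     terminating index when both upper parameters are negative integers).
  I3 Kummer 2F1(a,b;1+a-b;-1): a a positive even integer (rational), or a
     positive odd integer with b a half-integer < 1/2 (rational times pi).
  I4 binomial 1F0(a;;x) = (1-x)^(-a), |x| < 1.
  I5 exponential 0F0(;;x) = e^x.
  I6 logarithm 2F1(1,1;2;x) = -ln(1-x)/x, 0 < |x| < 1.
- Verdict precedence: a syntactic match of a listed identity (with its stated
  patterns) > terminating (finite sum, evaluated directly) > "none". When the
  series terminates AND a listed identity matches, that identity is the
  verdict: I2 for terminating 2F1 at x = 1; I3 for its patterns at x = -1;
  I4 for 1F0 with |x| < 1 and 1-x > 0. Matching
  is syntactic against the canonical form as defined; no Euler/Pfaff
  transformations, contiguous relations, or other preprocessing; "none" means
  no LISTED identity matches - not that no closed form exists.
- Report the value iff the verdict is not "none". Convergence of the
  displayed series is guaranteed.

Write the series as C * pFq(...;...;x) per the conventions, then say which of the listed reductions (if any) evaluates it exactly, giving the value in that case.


Canonical form: C = 2 times 2F1 with upper {5/4, 3/2}, lower {2}, x = 3/4. Verdict: none - at argument 3/4 the multisets {5/4, 3/2} ; {2} match no listed identity.

First insight: x = (3/4) and the running product (C = 2) telescopes to a rising factorial.
Ratio: r(k) = (3/4) * (k+5/4) (k+3/2) / [(k+2) (k+1)] ; factor over Q: parameters, x = (3/4), and C = 2.


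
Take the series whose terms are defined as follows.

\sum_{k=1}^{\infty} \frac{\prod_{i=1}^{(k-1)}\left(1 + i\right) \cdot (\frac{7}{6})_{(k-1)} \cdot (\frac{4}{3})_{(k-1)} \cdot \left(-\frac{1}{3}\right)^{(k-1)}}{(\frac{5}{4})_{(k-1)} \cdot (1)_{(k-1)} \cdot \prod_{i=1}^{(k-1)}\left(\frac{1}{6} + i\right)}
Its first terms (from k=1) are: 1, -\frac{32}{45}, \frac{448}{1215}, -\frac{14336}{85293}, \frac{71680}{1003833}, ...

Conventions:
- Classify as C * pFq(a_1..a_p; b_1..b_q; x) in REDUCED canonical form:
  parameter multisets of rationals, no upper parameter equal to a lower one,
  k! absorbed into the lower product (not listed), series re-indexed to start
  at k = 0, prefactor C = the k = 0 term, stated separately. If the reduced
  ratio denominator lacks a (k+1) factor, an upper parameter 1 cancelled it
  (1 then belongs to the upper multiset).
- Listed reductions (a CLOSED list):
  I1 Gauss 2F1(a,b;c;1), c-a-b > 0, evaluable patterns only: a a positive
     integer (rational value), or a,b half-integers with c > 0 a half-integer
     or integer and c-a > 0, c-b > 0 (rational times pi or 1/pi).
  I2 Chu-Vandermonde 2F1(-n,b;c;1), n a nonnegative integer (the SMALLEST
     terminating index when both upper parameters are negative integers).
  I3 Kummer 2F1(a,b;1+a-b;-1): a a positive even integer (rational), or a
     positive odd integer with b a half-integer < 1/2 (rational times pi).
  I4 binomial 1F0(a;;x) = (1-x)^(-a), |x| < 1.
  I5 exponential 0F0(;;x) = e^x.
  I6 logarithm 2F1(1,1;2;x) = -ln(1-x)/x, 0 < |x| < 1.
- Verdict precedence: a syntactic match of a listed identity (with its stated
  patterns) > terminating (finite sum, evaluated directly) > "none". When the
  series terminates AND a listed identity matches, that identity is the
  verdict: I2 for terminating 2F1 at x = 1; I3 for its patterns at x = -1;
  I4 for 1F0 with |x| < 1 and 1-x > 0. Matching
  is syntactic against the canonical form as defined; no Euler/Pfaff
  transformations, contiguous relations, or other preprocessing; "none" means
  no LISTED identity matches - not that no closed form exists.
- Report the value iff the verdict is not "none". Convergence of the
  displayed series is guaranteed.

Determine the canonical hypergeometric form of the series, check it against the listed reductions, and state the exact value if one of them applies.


This is 1 * 2F1(\frac{4}{3}, 2; \frac{5}{4}; -\frac{1}{3}) in reduced canonical form. Verdict: no listed reduction: x = -\frac{1}{3} and upper {\frac{4}{3}, 2} fail every I1-I6 pattern.

Key step: x = -\frac{1}{3} and the parameter 7/6 appears in both the upper and lower lists and cancels.
Step ratio: r(k) = -\frac{1}{3} * (k+\frac{4}{3}) (k+2) / [(k+\frac{5}{4}) (k+1)] - rational; roots negated = parameters, x = -\frac{1}{3}, C = 1.


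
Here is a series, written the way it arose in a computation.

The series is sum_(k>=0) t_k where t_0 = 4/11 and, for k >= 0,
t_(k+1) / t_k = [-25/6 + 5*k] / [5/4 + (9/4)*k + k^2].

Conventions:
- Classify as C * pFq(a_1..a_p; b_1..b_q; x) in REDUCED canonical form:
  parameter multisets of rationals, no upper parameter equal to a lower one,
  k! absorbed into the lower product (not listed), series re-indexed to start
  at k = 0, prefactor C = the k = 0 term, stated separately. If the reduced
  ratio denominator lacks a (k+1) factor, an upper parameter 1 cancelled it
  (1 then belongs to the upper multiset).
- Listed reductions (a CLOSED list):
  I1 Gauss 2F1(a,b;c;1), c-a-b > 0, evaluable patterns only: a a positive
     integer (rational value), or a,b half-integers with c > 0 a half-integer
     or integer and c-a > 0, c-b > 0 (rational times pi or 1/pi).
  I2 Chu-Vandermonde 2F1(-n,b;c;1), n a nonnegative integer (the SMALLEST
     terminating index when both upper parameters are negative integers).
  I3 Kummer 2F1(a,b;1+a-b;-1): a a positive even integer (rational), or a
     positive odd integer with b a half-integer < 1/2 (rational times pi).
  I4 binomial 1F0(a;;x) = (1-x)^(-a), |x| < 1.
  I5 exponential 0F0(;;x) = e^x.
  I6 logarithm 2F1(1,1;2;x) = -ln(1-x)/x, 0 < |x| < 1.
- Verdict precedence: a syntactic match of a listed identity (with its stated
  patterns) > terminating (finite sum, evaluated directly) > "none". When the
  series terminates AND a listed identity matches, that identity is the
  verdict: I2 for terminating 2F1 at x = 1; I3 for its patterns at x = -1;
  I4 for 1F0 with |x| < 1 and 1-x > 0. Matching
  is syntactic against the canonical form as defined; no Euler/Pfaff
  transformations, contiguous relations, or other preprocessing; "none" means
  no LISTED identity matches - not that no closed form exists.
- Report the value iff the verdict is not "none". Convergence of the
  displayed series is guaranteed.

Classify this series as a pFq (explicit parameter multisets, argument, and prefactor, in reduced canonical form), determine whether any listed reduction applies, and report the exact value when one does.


Structural cue: t_0 being 4/11, the expanded ratio factors over Q; prefactor 4/11, roots give parameters.
Adjacent-term ratio: r(k) = 5 * (k-5/6) / [(k+5/4) (k+1)] ; factor over Q: parameters, x = 5, and C = 4/11.

Canonical form: C = 4/11 times 1F1 with upper {-5/6}, lower {5/4}, x = 5. Verdict: none. Every listed pattern misses the 1F1 form at 5, upper {-5/6}.


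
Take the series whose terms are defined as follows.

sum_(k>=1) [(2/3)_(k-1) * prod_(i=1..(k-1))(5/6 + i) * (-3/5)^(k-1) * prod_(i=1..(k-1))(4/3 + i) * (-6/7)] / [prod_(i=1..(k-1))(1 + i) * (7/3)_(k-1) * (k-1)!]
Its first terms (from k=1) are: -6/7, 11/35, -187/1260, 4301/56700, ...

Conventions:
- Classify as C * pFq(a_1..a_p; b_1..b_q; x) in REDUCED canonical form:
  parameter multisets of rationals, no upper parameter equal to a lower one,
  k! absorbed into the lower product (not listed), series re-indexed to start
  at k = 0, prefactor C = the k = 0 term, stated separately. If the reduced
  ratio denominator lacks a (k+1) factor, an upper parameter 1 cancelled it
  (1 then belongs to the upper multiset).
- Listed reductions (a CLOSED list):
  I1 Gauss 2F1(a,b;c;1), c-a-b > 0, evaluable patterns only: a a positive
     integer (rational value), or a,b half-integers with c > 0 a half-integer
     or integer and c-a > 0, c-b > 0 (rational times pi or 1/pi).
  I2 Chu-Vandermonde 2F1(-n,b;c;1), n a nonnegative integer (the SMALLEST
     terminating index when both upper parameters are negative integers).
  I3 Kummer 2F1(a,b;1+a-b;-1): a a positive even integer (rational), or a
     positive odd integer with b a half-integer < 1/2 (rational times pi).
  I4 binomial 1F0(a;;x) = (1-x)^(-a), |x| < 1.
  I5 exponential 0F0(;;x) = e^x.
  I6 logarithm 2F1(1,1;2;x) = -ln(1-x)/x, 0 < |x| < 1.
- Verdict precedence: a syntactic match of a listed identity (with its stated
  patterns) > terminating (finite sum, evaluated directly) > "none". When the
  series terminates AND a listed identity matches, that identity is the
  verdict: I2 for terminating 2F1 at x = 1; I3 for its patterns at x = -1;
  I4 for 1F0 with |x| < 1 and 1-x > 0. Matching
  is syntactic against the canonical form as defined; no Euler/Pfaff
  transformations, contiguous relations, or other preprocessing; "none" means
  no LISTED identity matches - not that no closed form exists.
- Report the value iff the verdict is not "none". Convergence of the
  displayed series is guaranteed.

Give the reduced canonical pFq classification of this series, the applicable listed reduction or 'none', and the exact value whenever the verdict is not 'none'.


Key step: with t_0 = -6/7, the parameter 7/3 appears in both the upper and lower lists and cancels.
Term ratio: r(k) = (-3/5) * (k+2/3) (k+11/6) / [(k+2) (k+1)] - poly over poly, x = (-3/5) from leading terms; C = -6/7 at k = 0.

At argument -3/5: a 2F1 with upper {2/3, 11/6}, lower {2}, scaled by C = -6/7. Verdict: none. A 2F1 with upper {2/3, 11/6} fits none of I1-I6 at x = -3/5; the sum runs forever.


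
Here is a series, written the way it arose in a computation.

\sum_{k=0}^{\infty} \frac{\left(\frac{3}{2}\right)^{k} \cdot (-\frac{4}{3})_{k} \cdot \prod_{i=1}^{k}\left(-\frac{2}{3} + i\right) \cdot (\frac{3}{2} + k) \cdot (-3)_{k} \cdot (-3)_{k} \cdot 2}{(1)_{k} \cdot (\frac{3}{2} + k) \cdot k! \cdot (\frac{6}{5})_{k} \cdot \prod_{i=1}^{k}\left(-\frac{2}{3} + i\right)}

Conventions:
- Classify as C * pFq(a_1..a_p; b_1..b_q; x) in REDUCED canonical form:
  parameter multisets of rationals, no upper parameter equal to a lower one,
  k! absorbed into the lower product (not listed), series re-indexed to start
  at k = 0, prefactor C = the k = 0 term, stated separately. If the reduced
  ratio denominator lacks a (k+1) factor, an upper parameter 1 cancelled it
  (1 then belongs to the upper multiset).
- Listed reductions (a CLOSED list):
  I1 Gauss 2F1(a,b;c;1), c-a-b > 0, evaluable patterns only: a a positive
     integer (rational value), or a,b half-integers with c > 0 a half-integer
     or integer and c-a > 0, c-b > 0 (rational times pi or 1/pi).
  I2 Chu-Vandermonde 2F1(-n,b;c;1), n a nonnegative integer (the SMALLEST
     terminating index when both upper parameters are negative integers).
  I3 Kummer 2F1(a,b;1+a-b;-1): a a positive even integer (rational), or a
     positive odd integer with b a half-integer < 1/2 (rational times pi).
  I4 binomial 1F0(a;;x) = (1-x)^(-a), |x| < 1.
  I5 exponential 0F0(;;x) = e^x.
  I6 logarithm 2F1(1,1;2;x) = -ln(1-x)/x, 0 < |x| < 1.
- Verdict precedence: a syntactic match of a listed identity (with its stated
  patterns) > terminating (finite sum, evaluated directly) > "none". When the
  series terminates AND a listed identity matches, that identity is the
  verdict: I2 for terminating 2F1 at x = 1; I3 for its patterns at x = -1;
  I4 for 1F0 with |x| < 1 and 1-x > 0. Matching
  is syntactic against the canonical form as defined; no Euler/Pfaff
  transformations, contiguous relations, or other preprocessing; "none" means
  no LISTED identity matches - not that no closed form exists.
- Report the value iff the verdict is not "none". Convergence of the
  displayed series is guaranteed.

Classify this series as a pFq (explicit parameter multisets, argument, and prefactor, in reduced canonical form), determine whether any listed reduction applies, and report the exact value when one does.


The tell: x = \frac{3}{2} and the running product (C = 2) telescopes to a rising factorial.
Term ratio: r(k) = \frac{3}{2} * (k-3) (k-3) (k-\frac{4}{3}) / [(k+1) (k+\frac{6}{5}) (k+1)] - rational; roots negated = parameters, x = \frac{3}{2}, C = 2.

At argument \frac{3}{2}: a 3F2 with upper {-3, -3, -\frac{4}{3}}, lower {1, \frac{6}{5}}, scaled by C = 2. Verdict: terminating (-3 upstairs). 4 nonzero terms in all; added directly. Sum: -\frac{11059}{528}.


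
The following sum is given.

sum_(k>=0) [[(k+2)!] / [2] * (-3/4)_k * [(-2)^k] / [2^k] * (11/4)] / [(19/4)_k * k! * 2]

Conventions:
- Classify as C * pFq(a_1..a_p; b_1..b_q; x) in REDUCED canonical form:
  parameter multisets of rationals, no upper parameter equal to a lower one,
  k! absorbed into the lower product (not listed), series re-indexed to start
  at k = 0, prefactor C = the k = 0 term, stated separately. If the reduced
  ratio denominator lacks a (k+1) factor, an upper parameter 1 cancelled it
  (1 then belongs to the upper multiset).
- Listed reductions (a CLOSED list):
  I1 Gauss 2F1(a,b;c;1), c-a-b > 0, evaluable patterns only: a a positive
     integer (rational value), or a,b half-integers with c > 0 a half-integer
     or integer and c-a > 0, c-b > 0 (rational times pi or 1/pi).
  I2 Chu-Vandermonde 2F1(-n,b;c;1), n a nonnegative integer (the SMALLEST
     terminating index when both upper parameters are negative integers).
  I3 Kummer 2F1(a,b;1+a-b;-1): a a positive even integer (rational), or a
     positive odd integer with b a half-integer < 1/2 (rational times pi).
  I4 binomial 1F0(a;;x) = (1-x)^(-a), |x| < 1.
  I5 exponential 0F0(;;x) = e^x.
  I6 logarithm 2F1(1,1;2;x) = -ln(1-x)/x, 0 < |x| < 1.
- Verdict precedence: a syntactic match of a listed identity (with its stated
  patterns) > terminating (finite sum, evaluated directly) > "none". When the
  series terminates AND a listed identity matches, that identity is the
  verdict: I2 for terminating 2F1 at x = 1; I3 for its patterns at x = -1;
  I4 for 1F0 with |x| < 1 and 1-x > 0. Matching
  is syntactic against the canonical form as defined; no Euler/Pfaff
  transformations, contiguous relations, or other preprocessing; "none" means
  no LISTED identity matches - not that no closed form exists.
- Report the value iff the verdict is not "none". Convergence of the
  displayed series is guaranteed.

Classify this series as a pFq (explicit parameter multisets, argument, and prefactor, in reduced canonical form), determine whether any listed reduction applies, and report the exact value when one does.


Canonical form: C = 11/8 times 2F1 with upper {-3/4, 3}, lower {19/4}, x = -1. Verdict: no listed reduction: x = -1 and upper {-3/4, 3} fail every I1-I6 pattern.

The tell: x = (-1) and the two k-th powers (C = 11/8) combine into one argument.
Consecutive-term ratio: r(k) = (-1) * (k-3/4) (k+3) / [(k+19/4) (k+1)] - poly over poly, x = (-1) from leading terms; C = 11/8 at k = 0.


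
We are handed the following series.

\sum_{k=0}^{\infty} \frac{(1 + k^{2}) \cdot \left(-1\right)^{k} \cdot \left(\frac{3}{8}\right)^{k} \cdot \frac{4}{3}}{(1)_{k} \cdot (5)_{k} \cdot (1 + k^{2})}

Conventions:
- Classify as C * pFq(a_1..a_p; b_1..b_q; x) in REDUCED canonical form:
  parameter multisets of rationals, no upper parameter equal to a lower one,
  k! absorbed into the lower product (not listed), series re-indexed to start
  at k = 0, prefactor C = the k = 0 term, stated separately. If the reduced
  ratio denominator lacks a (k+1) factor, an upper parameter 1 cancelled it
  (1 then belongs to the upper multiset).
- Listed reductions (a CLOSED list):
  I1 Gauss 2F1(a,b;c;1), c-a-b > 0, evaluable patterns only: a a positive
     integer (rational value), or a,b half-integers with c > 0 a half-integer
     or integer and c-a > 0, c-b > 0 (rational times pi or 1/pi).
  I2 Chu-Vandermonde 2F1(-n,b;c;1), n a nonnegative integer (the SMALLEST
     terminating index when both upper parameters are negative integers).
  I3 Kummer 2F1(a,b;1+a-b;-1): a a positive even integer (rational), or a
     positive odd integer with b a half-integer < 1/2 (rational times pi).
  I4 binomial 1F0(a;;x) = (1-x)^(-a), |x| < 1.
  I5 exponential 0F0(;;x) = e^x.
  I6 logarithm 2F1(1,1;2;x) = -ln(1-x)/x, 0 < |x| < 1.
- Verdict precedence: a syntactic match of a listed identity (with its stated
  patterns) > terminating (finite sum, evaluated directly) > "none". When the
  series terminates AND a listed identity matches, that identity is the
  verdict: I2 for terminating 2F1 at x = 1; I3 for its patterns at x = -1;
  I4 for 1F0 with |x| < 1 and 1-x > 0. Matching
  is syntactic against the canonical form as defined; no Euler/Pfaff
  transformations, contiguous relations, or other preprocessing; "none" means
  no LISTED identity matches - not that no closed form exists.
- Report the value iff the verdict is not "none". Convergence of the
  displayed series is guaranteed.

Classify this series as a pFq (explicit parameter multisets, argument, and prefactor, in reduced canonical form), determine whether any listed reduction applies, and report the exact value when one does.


Reduced: x = -\frac{3}{8}, 0F1, upper = {-}, lower = {5}, C = \frac{4}{3}. Verdict: none - at argument -\frac{3}{8} the multisets {-} ; {5} match no listed identity.

Key step: with t_0 = \frac{4}{3}, striking the common factor k^2 + 1 reduces the term (prefactor 4/3).
Step ratio: r(k) = -\frac{3}{8} * 1 / [(k+5) (k+1)] ; factor over Q: parameters, x = -\frac{3}{8}, and C = \frac{4}{3}.


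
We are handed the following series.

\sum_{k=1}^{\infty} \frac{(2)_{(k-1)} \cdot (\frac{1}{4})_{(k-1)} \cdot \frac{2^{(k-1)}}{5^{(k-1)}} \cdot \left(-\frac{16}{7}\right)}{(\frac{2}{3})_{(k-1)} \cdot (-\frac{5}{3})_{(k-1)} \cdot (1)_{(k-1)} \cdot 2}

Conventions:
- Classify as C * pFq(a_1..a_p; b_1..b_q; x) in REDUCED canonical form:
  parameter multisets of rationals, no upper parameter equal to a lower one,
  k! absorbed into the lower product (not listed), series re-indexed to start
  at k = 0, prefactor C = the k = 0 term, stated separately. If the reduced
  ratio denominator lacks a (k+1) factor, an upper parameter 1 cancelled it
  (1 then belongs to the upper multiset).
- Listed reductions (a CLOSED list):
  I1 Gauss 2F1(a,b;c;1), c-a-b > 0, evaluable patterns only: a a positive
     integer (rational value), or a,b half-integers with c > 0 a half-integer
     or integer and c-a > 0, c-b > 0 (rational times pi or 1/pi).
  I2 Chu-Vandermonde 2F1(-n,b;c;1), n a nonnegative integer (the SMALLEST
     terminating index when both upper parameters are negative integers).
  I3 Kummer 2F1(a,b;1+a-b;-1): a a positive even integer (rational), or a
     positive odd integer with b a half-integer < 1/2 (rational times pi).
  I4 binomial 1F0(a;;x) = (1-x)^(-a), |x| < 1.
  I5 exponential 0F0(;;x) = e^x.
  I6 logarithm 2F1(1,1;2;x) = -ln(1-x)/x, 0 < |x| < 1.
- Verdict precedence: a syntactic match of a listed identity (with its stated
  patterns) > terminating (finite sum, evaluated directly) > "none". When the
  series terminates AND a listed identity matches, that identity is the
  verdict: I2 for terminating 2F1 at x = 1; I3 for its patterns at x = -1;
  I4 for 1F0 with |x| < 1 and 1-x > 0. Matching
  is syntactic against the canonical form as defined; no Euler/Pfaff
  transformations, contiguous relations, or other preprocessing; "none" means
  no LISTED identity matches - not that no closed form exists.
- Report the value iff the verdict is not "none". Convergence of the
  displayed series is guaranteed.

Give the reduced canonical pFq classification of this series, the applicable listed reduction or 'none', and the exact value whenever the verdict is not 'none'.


Classification (C = -\frac{8}{7}): 2F2 with upper {\frac{1}{4}, 2}, lower {-\frac{5}{3}, \frac{2}{3}}, argument x = \frac{2}{5}. Verdict: none. No listed pattern accepts 2F2(\frac{1}{4}, 2; -\frac{5}{3}, \frac{2}{3}; \frac{2}{5}).

Structural cue: t_0 being -\frac{8}{7}, (1)_k (C = -8/7) is k! itself.
Step ratio: r(k) = \frac{2}{5} * (k+\frac{1}{4}) (k+2) / [(k-\frac{5}{3}) (k+\frac{2}{3}) (k+1)] - rational in k. x = \frac{2}{5}; t_0 = -\frac{8}{7}; negate the roots.
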